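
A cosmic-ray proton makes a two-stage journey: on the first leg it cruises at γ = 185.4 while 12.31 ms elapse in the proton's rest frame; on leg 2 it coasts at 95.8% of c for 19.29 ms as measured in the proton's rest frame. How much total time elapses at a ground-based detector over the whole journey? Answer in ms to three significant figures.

Δt = 2350 ms

Leg 1: γ = 185.4; Δt_1 = 185.4 × 12.31 = 2282 ms.
Leg 2: β = 0.958; γ = 1/√(1 − 0.958²) = 1/√0.08224 = 3.487; Δt_2 = 3.487 × 19.29 = 67.27 ms.
Total: 2282 + 67.27 ms.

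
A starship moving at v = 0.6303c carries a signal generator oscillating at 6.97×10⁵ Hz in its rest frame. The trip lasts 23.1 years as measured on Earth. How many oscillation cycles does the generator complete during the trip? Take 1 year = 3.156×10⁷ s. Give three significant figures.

γ = 1/√(1 − 0.6303²) = 1/√0.6027 = 1.288
The oscillator's own cycle count is N = f × τ where τ is the proper time on the ship. τ = Δt/γ = 23.1/1.288 = 17.93 years = 5.660×10⁸ s.
N = 6.97×10⁵ × 5.660×10⁸ = 3.945×10¹⁴.

N = 3.94×10¹⁴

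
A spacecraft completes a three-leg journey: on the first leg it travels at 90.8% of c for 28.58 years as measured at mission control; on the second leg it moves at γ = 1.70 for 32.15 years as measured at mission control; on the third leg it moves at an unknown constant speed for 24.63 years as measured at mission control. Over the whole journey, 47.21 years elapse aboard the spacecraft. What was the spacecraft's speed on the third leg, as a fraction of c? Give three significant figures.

β = 0.749

Leg 1: β = 0.908; γ = 1/√(1 − 0.908²) = 1/√0.1755 = 2.387; τ_1 = 28.58/2.387 = 11.97 years.
Leg 2: γ = 1.70; τ_2 = 32.15/1.700 = 18.91 years.
Leg 3: speed unknown; τ_3 = 24.63/γ_3.
Total proper time: 11.97 + 18.91 + τ_3 = 47.21, so τ_3 = 47.21 − 30.89 = 16.32 years.
γ_3 = 24.63/16.32 = 1.509; β = √(1 − 1/γ²) = √0.5607.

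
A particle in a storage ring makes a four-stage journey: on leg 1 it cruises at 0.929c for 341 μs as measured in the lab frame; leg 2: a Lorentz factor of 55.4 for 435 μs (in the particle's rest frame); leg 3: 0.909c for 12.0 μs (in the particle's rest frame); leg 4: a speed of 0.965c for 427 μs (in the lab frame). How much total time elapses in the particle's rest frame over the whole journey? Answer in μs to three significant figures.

Leg 1: γ = 1/√(1 − 0.929²) = 1/√0.1370 = 2.702; τ_1 = 341/2.702 = 126.2 μs.
Leg 2: 435 μs is already measured in the particle's rest frame.
Leg 3: 12.0 μs is already measured in the particle's rest frame.
Leg 4: γ = 1/√(1 − 0.965²) = 1/√0.06878 = 3.813; τ_4 = 427/3.813 = 112.0 μs.
Total: 126.2 + 435.0 + 12.00 + 112.0 μs.

τ = 685 μs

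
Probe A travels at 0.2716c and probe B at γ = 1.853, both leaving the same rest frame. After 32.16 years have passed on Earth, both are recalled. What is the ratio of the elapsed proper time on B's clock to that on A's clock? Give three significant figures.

τ_B/τ_A = 0.561

A: γ = 1/√(1 − 0.2716²) = 1/√0.9262 = 1.039. B: γ = 1.853.
τ_A/τ_B = γ_B/γ_A = 1.853/1.039 = 1.783, so τ_B/τ_A = 0.5607.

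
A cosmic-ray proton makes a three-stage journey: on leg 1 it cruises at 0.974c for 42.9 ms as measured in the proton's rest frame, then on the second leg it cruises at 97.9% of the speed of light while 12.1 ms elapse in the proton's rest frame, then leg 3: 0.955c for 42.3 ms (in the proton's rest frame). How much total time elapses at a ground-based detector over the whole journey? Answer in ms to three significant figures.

Δt = 391 ms

Leg 1: γ = 1/√(1 − 0.974²) = 1/√0.05132 = 4.414; Δt_1 = 4.414 × 42.9 = 189.4 ms.
Leg 2: β = 0.979; γ = 1/√(1 − 0.979²) = 1/√0.04156 = 4.905; Δt_2 = 4.905 × 12.1 = 59.35 ms.
Leg 3: γ = 1/√(1 − 0.955²) = 1/√0.08798 = 3.371; Δt_3 = 3.371 × 42.3 = 142.6 ms.
Total: 189.4 + 59.35 + 142.6 ms.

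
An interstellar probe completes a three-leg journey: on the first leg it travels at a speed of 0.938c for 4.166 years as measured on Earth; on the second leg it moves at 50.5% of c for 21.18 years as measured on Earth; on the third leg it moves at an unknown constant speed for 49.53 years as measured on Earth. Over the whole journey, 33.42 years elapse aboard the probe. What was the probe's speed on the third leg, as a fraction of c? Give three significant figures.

Leg 1: γ = 1/√(1 − 0.938²) = 1/√0.1202 = 2.885; τ_1 = 4.166/2.885 = 1.444 years.
Leg 2: β = 0.505; γ = 1/√(1 − 0.505²) = 1/√0.7450 = 1.159; τ_2 = 21.18/1.159 = 18.28 years.
Leg 3: speed unknown; τ_3 = 49.53/γ_3.
Total proper time: 1.444 + 18.28 + τ_3 = 33.42, so τ_3 = 33.42 − 19.72 = 13.70 years.
γ_3 = 49.53/13.70 = 3.617; β = √(1 − 1/γ²) = √0.9235.

β = 0.961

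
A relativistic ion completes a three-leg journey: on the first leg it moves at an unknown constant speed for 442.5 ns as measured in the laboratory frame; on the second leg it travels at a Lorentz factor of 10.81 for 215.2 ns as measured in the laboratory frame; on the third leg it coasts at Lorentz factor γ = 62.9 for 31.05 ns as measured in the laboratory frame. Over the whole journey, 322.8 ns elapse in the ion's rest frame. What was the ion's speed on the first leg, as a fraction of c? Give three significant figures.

Leg 1: speed unknown; τ_1 = 442.5/γ_1.
Leg 2: γ = 10.81; τ_2 = 215.2/10.81 = 19.91 ns.
Leg 3: γ = 62.9; τ_3 = 31.05/62.90 = 0.4936 ns.
Total proper time: τ_1 + 19.91 + 0.4936 = 322.8, so τ_1 = 322.8 − 20.40 = 302.4 ns.
γ_1 = 442.5/302.4 = 1.463; β = √(1 − 1/γ²) = √0.5330.

β = 0.730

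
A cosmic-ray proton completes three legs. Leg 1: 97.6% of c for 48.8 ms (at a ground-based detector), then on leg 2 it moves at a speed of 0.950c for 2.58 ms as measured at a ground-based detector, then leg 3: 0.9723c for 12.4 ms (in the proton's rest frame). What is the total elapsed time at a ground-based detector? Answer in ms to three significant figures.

Leg 1: 48.8 ms is already measured at a ground-based detector.
Leg 2: 2.58 ms is already measured at a ground-based detector.
Leg 3: γ = 1/√(1 − 0.9723²) = 1/√0.05463 = 4.278; Δt_3 = 4.278 × 12.4 = 53.05 ms.
Total: 48.80 + 2.580 + 53.05 ms.

Δt = 104 ms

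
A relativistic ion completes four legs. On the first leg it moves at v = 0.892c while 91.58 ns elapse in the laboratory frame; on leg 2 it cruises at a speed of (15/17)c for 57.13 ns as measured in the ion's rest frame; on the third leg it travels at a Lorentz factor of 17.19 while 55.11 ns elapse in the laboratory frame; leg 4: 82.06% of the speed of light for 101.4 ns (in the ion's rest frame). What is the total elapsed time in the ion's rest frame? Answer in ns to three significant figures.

Leg 1: γ = 1/√(1 − 0.892²) = 1/√0.2043 = 2.212; τ_1 = 91.58/2.212 = 41.40 ns.
Leg 2: 57.13 ns is already measured in the ion's rest frame.
Leg 3: γ = 17.19; τ_3 = 55.11/17.19 = 3.206 ns.
Leg 4: 101.4 ns is already measured in the ion's rest frame.
Total: 41.40 + 57.13 + 3.206 + 101.4 ns.

τ = 203 ns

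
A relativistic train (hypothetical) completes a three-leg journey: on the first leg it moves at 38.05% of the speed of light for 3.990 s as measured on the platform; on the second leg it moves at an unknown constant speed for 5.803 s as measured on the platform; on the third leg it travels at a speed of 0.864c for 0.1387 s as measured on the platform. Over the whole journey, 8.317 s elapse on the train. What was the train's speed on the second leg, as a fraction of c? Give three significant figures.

β = 0.619

Leg 1: β = 0.3805; γ = 1/√(1 − 0.3805²) = 1/√0.8552 = 1.081; τ_1 = 3.990/1.081 = 3.690 s.
Leg 2: speed unknown; τ_2 = 5.803/γ_2.
Leg 3: γ = 1/√(1 − 0.864²) = 1/√0.2535 = 1.986; τ_3 = 0.1387/1.986 = 0.06983 s.
Total proper time: 3.690 + τ_2 + 0.06983 = 8.317, so τ_2 = 8.317 − 3.760 = 4.557 s.
γ_2 = 5.803/4.557 = 1.273; β = √(1 − 1/γ²) = √0.3833.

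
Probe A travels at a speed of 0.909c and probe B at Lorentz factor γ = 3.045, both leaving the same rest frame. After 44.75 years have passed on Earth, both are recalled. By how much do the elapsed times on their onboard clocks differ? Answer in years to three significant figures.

|τ_A − τ_B| = 3.96 years

A: γ = 1/√(1 − 0.909²) = 1/√0.1737 = 2.399; τ_A = 44.75/2.399 = 18.65 years.
B: γ = 3.045; τ_B = 44.75/3.045 = 14.70 years.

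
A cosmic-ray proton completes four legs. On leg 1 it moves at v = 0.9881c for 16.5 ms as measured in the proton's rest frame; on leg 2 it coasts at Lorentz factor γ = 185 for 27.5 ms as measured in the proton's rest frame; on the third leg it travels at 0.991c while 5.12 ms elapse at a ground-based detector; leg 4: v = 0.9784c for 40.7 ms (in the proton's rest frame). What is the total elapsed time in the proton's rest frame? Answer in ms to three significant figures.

τ = 85.4 ms

Leg 1: 16.5 ms is already measured in the proton's rest frame.
Leg 2: 27.5 ms is already measured in the proton's rest frame.
Leg 3: γ = 1/√(1 − 0.991²) = 1/√0.01792 = 7.470; τ_3 = 5.12/7.470 = 0.6854 ms.
Leg 4: 40.7 ms is already measured in the proton's rest frame.
Total: 16.50 + 27.50 + 0.6854 + 40.70 ms.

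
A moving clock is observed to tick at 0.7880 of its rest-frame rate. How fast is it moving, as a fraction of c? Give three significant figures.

β = 0.616

Rate ratio = 1/γ, so γ = 1/0.7880 = 1.269.
β = √(1 − 1/γ²) = √(1 − 0.7880²) = √0.3791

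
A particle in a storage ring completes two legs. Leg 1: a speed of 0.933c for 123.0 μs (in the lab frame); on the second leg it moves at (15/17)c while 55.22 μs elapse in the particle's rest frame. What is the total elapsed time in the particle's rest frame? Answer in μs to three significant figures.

Leg 1: γ = 1/√(1 − 0.933²) = 1/√0.1295 = 2.779; τ_1 = 123.0/2.779 = 44.26 μs.
Leg 2: 55.22 μs is already measured in the particle's rest frame.
Total: 44.26 + 55.22 μs.

τ = 99.5 μs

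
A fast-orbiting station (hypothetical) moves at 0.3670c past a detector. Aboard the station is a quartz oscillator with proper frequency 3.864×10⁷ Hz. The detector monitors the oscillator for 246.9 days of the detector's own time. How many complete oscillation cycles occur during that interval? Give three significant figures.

N = 7.67×10¹⁴

γ = 1/√(1 − 0.3670²) = 1/√0.8653 = 1.075
During 246.9 days of lab time, the oscillator's proper time advances by τ = Δt/γ = 246.9/1.075 = 229.7 days = 1.984×10⁷ s.
N = f × τ = 3.864×10⁷ × 1.984×10⁷ = 7.668×10¹⁴.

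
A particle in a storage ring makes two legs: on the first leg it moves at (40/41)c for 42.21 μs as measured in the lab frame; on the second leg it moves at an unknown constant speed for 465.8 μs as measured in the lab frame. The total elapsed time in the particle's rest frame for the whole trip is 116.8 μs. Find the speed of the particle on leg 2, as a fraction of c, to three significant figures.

Leg 1: γ = 1/√(1 − (40/41)²) = 41/9 ≈ 4.556; τ_1 = 42.21/4.556 = 9.266 μs.
Leg 2: speed unknown; τ_2 = 465.8/γ_2.
Total proper time: 9.266 + τ_2 = 116.8, so τ_2 = 116.8 − 9.266 = 107.5 μs.
γ_2 = 465.8/107.5 = 4.332; β = √(1 − 1/γ²) = √0.9467.

β = 0.973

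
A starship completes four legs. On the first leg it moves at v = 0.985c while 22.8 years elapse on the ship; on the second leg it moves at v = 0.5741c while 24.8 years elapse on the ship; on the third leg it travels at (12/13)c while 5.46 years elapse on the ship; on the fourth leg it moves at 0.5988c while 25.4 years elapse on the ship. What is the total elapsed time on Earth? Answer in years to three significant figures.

Δt = 208 years

Leg 1: γ = 1/√(1 − 0.985²) = 1/√0.02977 = 5.795; Δt_1 = 5.795 × 22.8 = 132.1 years.
Leg 2: γ = 1/√(1 − 0.5741²) = 1/√0.6704 = 1.221; Δt_2 = 1.221 × 24.8 = 30.29 years.
Leg 3: γ = 1/√(1 − (12/13)²) = 13/5 = 2.600; Δt_3 = 2.600 × 5.46 = 14.20 years.
Leg 4: γ = 1/√(1 − 0.5988²) = 1/√0.6414 = 1.249; Δt_4 = 1.249 × 25.4 = 31.71 years.
Total: 132.1 + 30.29 + 14.20 + 31.71 years.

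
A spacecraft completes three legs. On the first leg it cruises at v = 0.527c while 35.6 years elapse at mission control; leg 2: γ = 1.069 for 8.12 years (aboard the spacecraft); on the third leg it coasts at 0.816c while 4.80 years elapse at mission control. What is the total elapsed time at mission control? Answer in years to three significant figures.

Δt = 49.1 years

Leg 1: 35.6 years is already measured at mission control.
Leg 2: γ = 1.069; Δt_2 = 1.069 × 8.12 = 8.680 years.
Leg 3: 4.80 years is already measured at mission control.
Total: 35.60 + 8.680 + 4.800 years.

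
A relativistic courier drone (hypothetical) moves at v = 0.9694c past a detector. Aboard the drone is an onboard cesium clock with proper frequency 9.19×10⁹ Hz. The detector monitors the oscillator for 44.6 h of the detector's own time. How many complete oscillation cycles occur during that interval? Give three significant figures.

γ = 1/√(1 − 0.9694²) = 1/√0.06026 = 4.074
During 44.6 h of lab time, the oscillator's proper time advances by τ = Δt/γ = 44.6/4.074 = 10.95 h = 3.942×10⁴ s.
N = f × τ = 9.19×10⁹ × 3.942×10⁴ = 3.622×10¹⁴.

N = 3.62×10¹⁴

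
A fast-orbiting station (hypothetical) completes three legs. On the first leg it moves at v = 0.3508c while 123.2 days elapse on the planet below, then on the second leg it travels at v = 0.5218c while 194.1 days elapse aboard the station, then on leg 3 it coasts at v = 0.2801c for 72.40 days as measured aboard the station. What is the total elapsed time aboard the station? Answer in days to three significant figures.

τ = 382 days

Leg 1: γ = 1/√(1 − 0.3508²) = 1/√0.8769 = 1.068; τ_1 = 123.2/1.068 = 115.4 days.
Leg 2: 194.1 days is already measured aboard the station.
Leg 3: 72.40 days is already measured aboard the station.
Total: 115.4 + 194.1 + 72.40 days.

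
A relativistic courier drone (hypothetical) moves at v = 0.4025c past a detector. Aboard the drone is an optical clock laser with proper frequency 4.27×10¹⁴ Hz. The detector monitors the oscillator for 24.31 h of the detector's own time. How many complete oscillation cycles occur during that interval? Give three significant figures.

N = 3.42×10¹⁹

γ = 1/√(1 − 0.4025²) = 1/√0.8380 = 1.092
During 24.31 h of lab time, the oscillator's proper time advances by τ = Δt/γ = 24.31/1.092 = 22.25 h = 8.011×10⁴ s.
N = f × τ = 4.27×10¹⁴ × 8.011×10⁴ = 3.421×10¹⁹.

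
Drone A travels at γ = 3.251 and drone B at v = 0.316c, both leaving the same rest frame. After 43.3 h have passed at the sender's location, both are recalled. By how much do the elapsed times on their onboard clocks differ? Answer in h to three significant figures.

|τ_A − τ_B| = 27.8 h

A: γ = 3.251; τ_A = 43.3/3.251 = 13.32 h.
B: γ = 1/√(1 − 0.316²) = 1/√0.9001 = 1.054; τ_B = 43.3/1.054 = 41.08 h.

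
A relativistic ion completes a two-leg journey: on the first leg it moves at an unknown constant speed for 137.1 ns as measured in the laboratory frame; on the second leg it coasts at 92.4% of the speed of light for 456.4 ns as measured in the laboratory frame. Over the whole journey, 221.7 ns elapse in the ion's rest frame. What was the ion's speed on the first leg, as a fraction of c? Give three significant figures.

Leg 1: speed unknown; τ_1 = 137.1/γ_1.
Leg 2: β = 0.924; γ = 1/√(1 − 0.924²) = 1/√0.1462 = 2.615; τ_2 = 456.4/2.615 = 174.5 ns.
Total proper time: τ_1 + 174.5 = 221.7, so τ_1 = 221.7 − 174.5 = 47.18 ns.
γ_1 = 137.1/47.18 = 2.906; β = √(1 − 1/γ²) = √0.8816.

β = 0.939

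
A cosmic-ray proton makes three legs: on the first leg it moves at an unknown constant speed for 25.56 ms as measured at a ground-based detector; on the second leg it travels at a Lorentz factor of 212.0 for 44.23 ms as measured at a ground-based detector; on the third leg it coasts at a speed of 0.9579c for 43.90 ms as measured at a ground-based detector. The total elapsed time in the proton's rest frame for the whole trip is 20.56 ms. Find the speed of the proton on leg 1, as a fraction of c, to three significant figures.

Leg 1: speed unknown; τ_1 = 25.56/γ_1.
Leg 2: γ = 212.0; τ_2 = 44.23/212.0 = 0.2086 ms.
Leg 3: γ = 1/√(1 − 0.9579²) = 1/√0.08243 = 3.483; τ_3 = 43.90/3.483 = 12.60 ms.
Total proper time: τ_1 + 0.2086 + 12.60 = 20.56, so τ_1 = 20.56 − 12.81 = 7.748 ms.
γ_1 = 25.56/7.748 = 3.299; β = √(1 − 1/γ²) = √0.9081.

β = 0.953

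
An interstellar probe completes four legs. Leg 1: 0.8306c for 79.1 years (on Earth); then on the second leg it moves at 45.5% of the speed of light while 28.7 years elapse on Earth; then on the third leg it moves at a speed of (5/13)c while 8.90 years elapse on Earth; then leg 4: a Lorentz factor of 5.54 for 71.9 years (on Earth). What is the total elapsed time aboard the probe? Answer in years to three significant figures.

τ = 90.8 years

Leg 1: γ = 1/√(1 − 0.8306²) = 1/√0.3101 = 1.796; τ_1 = 79.1/1.796 = 44.05 years.
Leg 2: β = 0.455; γ = 1/√(1 − 0.455²) = 1/√0.7930 = 1.123; τ_2 = 28.7/1.123 = 25.56 years.
Leg 3: γ = 1/√(1 − (5/13)²) = 13/12 ≈ 1.083; τ_3 = 8.90/1.083 = 8.215 years.
Leg 4: γ = 5.54; τ_4 = 71.9/5.540 = 12.98 years.
Total: 44.05 + 25.56 + 8.215 + 12.98 years.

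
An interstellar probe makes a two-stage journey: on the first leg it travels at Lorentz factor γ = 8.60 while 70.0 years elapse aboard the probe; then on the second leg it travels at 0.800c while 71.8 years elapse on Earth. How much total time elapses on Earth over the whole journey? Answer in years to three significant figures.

Leg 1: γ = 8.60; Δt_1 = 8.600 × 70.0 = 602.0 years.
Leg 2: 71.8 years is already measured on Earth.
Total: 602.0 + 71.80 years.

Δt = 674 years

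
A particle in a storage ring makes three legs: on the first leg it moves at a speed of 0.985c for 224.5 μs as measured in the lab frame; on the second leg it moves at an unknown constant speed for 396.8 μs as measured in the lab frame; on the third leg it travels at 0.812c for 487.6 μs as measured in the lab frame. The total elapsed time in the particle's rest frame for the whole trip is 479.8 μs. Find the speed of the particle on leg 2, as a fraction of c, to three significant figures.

β = 0.919

Leg 1: γ = 1/√(1 − 0.985²) = 1/√0.02977 = 5.795; τ_1 = 224.5/5.795 = 38.74 μs.
Leg 2: speed unknown; τ_2 = 396.8/γ_2.
Leg 3: γ = 1/√(1 − 0.812²) = 1/√0.3407 = 1.713; τ_3 = 487.6/1.713 = 284.6 μs.
Total proper time: 38.74 + τ_2 + 284.6 = 479.8, so τ_2 = 479.8 − 323.3 = 156.5 μs.
γ_2 = 396.8/156.5 = 2.536; β = √(1 − 1/γ²) = √0.8445.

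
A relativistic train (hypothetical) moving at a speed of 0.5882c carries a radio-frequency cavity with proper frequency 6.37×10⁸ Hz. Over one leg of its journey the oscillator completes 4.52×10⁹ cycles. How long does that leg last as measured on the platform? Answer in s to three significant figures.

γ = 1/√(1 − 0.5882²) = 1/√0.6540 = 1.237
Proper time for N cycles: τ = N/f = 4.52×10⁹/(6.37×10⁸) = 7.096×10⁰ s = 7.096 s.
Lab-frame duration Δt = γτ = 1.237 × 7.096 = 8.774 s.

Δt = 8.77 s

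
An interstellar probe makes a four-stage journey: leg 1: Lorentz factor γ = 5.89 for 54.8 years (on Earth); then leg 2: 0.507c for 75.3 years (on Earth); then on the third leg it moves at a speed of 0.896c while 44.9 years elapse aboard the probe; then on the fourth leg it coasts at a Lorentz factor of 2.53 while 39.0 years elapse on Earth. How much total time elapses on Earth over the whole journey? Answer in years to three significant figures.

Leg 1: 54.8 years is already measured on Earth.
Leg 2: 75.3 years is already measured on Earth.
Leg 3: γ = 1/√(1 − 0.896²) = 1/√0.1972 = 2.252; Δt_3 = 2.252 × 44.9 = 101.1 years.
Leg 4: 39.0 years is already measured on Earth.
Total: 54.80 + 75.30 + 101.1 + 39.00 years.

Δt = 270 years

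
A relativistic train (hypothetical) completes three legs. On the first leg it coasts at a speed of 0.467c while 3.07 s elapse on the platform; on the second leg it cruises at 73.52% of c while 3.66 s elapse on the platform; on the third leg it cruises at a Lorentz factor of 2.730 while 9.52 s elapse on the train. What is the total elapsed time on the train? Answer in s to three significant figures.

τ = 14.7 s

Leg 1: γ = 1/√(1 − 0.467²) = 1/√0.7819 = 1.131; τ_1 = 3.07/1.131 = 2.715 s.
Leg 2: β = 0.7352; γ = 1/√(1 − 0.7352²) = 1/√0.4595 = 1.475; τ_2 = 3.66/1.475 = 2.481 s.
Leg 3: 9.52 s is already measured on the train.
Total: 2.715 + 2.481 + 9.520 s.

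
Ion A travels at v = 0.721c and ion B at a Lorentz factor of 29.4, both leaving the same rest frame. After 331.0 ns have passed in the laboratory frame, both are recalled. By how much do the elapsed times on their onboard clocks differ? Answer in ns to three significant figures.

A: γ = 1/√(1 − 0.721²) = 1/√0.4802 = 1.443; τ_A = 331.0/1.443 = 229.4 ns.
B: γ = 29.4; τ_B = 331.0/29.40 = 11.26 ns.

|τ_A − τ_B| = 218 ns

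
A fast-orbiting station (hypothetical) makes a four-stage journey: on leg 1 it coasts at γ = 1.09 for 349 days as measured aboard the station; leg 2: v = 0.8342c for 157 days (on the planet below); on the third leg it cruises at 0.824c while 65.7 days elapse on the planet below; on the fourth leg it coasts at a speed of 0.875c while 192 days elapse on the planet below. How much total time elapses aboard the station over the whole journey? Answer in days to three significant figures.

τ = 566 days

Leg 1: 349 days is already measured aboard the station.
Leg 2: γ = 1/√(1 − 0.8342²) = 1/√0.3041 = 1.813; τ_2 = 157/1.813 = 86.58 days.
Leg 3: γ = 1/√(1 − 0.824²) = 1/√0.3210 = 1.765; τ_3 = 65.7/1.765 = 37.22 days.
Leg 4: γ = 1/√(1 − 0.875²) = 1/√0.2344 = 2.066; τ_4 = 192/2.066 = 92.95 days.
Total: 349.0 + 86.58 + 37.22 + 92.95 days.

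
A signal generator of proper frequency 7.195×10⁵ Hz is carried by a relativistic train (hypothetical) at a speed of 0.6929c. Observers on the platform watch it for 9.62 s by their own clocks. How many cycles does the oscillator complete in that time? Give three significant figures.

γ = 1/√(1 − 0.6929²) = 1/√0.5199 = 1.387
During 9.62 s of lab time, the oscillator's proper time advances by τ = Δt/γ = 9.62/1.387 = 6.936 s = 6.936×10⁰ s.
N = f × τ = 7.195×10⁵ × 6.936×10⁰ = 4.991×10⁶.

N = 4.99×10⁶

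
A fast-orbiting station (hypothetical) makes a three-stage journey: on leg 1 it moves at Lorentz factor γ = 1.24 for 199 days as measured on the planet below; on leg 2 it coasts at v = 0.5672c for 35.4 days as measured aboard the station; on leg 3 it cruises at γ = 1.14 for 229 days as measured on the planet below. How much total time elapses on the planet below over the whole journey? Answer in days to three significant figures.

Leg 1: 199 days is already measured on the planet below.
Leg 2: γ = 1/√(1 − 0.5672²) = 1/√0.6783 = 1.214; Δt_2 = 1.214 × 35.4 = 42.98 days.
Leg 3: 229 days is already measured on the planet below.
Total: 199.0 + 42.98 + 229.0 days.

Δt = 471 days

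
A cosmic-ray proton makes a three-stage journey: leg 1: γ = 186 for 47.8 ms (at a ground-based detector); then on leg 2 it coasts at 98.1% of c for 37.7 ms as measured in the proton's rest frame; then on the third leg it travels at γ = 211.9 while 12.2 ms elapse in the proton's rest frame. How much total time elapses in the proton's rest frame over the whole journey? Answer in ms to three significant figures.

Leg 1: γ = 186; τ_1 = 47.8/186.0 = 0.2570 ms.
Leg 2: 37.7 ms is already measured in the proton's rest frame.
Leg 3: 12.2 ms is already measured in the proton's rest frame.
Total: 0.2570 + 37.70 + 12.20 ms.

τ = 50.2 ms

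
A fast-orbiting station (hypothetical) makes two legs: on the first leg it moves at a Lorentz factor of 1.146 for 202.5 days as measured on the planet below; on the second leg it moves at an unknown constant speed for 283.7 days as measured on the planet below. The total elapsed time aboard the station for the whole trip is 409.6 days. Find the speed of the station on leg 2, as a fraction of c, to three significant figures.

Leg 1: γ = 1.146; τ_1 = 202.5/1.146 = 176.7 days.
Leg 2: speed unknown; τ_2 = 283.7/γ_2.
Total proper time: 176.7 + τ_2 = 409.6, so τ_2 = 409.6 − 176.7 = 232.9 days.
γ_2 = 283.7/232.9 = 1.218; β = √(1 − 1/γ²) = √0.3261.

β = 0.571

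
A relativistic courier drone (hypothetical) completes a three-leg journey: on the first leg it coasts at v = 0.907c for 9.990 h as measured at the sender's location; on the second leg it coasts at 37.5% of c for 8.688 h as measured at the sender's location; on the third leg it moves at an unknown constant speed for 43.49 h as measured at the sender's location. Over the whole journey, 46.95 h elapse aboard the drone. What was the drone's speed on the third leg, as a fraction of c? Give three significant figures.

Leg 1: γ = 1/√(1 − 0.907²) = 1/√0.1774 = 2.375; τ_1 = 9.990/2.375 = 4.207 h.
Leg 2: β = 0.375; γ = 1/√(1 − 0.375²) = 1/√0.8594 = 1.079; τ_2 = 8.688/1.079 = 8.054 h.
Leg 3: speed unknown; τ_3 = 43.49/γ_3.
Total proper time: 4.207 + 8.054 + τ_3 = 46.95, so τ_3 = 46.95 − 12.26 = 34.69 h.
γ_3 = 43.49/34.69 = 1.254; β = √(1 − 1/γ²) = √0.3638.

β = 0.603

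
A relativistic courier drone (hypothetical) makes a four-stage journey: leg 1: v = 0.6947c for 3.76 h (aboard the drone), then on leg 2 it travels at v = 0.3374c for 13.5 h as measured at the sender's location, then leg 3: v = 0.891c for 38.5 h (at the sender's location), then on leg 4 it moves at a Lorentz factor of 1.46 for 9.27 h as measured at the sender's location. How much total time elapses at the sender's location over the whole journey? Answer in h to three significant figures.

Δt = 66.5 h

Leg 1: γ = 1/√(1 − 0.6947²) = 1/√0.5174 = 1.390; Δt_1 = 1.390 × 3.76 = 5.227 h.
Leg 2: 13.5 h is already measured at the sender's location.
Leg 3: 38.5 h is already measured at the sender's location.
Leg 4: 9.27 h is already measured at the sender's location.
Total: 5.227 + 13.50 + 38.50 + 9.270 h.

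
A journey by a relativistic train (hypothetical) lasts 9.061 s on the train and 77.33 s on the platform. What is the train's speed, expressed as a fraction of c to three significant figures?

The proper time is measured on the train (both events occur at the train's location); Δt is measured on the platform. γ = Δt/τ = 77.33/9.061 = 8.534.
β = √(1 − 1/γ²) = √(1 − 0.01373) = √0.9863

v = 0.993c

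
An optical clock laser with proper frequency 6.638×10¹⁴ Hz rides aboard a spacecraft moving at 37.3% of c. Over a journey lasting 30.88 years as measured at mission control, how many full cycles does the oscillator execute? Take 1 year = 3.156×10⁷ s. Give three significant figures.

β = 0.373; γ = 1/√(1 − 0.373²) = 1/√0.8609 = 1.078
The oscillator's own cycle count is N = f × τ where τ is the proper time aboard the spacecraft. τ = Δt/γ = 30.88/1.078 = 28.65 years = 9.042×10⁸ s.
N = 6.638×10¹⁴ × 9.042×10⁸ = 6.002×10²³.

N = 6.00×10²³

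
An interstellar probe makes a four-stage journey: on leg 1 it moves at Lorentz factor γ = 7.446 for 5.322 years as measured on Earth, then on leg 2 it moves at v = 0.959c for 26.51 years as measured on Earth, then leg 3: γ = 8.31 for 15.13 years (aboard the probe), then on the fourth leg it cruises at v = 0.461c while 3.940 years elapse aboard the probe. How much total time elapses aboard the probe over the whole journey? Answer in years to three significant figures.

τ = 27.3 years

Leg 1: γ = 7.446; τ_1 = 5.322/7.446 = 0.7147 years.
Leg 2: γ = 1/√(1 − 0.959²) = 1/√0.08032 = 3.529; τ_2 = 26.51/3.529 = 7.513 years.
Leg 3: 15.13 years is already measured aboard the probe.
Leg 4: 3.940 years is already measured aboard the probe.
Total: 0.7147 + 7.513 + 15.13 + 3.940 years.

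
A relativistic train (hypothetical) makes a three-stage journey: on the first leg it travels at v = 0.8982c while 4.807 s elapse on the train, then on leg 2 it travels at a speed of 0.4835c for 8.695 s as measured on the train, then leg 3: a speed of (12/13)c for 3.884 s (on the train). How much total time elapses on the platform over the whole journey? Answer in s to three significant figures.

Leg 1: γ = 1/√(1 − 0.8982²) = 1/√0.1932 = 2.275; Δt_1 = 2.275 × 4.807 = 10.94 s.
Leg 2: γ = 1/√(1 − 0.4835²) = 1/√0.7662 = 1.142; Δt_2 = 1.142 × 8.695 = 9.933 s.
Leg 3: γ = 1/√(1 − (12/13)²) = 13/5 = 2.600; Δt_3 = 2.600 × 3.884 = 10.10 s.
Total: 10.94 + 9.933 + 10.10 s.

Δt = 31.0 s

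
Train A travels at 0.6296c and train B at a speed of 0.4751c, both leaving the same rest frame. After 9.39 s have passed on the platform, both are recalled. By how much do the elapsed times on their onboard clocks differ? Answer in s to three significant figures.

A: γ = 1/√(1 − 0.6296²) = 1/√0.6036 = 1.287; τ_A = 9.39/1.287 = 7.295 s.
B: γ = 1/√(1 − 0.4751²) = 1/√0.7743 = 1.136; τ_B = 9.39/1.136 = 8.263 s.

|τ_A − τ_B| = 0.967 s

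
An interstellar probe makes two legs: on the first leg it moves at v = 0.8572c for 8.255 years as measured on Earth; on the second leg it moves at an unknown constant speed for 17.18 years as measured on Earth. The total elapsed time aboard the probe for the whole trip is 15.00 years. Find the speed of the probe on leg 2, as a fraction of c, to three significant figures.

β = 0.780

Leg 1: γ = 1/√(1 − 0.8572²) = 1/√0.2652 = 1.942; τ_1 = 8.255/1.942 = 4.251 years.
Leg 2: speed unknown; τ_2 = 17.18/γ_2.
Total proper time: 4.251 + τ_2 = 15.00, so τ_2 = 15.00 − 4.251 = 10.75 years.
γ_2 = 17.18/10.75 = 1.598; β = √(1 − 1/γ²) = √0.6086.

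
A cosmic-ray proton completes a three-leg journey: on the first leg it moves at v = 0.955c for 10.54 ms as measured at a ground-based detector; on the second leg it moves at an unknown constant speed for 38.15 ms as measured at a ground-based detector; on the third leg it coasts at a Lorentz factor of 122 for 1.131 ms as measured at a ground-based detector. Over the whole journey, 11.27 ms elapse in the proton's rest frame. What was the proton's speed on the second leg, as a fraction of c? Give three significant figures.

Leg 1: γ = 1/√(1 − 0.955²) = 1/√0.08798 = 3.371; τ_1 = 10.54/3.371 = 3.126 ms.
Leg 2: speed unknown; τ_2 = 38.15/γ_2.
Leg 3: γ = 122; τ_3 = 1.131/122.0 = 0.009270 ms.
Total proper time: 3.126 + τ_2 + 0.009270 = 11.27, so τ_2 = 11.27 − 3.135 = 8.135 ms.
γ_2 = 38.15/8.135 = 4.690; β = √(1 − 1/γ²) = √0.9545.

β = 0.977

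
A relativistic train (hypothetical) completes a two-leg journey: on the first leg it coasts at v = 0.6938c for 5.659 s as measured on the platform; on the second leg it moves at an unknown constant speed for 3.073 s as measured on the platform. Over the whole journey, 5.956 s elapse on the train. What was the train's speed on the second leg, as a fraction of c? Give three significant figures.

Leg 1: γ = 1/√(1 − 0.6938²) = 1/√0.5186 = 1.389; τ_1 = 5.659/1.389 = 4.075 s.
Leg 2: speed unknown; τ_2 = 3.073/γ_2.
Total proper time: 4.075 + τ_2 = 5.956, so τ_2 = 5.956 − 4.075 = 1.881 s.
γ_2 = 3.073/1.881 = 1.634; β = √(1 − 1/γ²) = √0.6255.

β = 0.791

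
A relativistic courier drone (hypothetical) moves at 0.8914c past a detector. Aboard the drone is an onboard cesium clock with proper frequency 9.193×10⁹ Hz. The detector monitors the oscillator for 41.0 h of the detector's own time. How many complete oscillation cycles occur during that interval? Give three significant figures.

γ = 1/√(1 − 0.8914²) = 1/√0.2054 = 2.206
During 41.0 h of lab time, the oscillator's proper time advances by τ = Δt/γ = 41.0/2.206 = 18.58 h = 6.689×10⁴ s.
N = f × τ = 9.193×10⁹ × 6.689×10⁴ = 6.150×10¹⁴.

N = 6.15×10¹⁴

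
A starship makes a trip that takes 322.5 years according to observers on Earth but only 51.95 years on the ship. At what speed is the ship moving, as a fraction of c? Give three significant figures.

v = 0.987c

The proper time is measured on the ship (both events occur at the ship's location); Δt is measured on Earth. γ = Δt/τ = 322.5/51.95 = 6.208.
β = √(1 − 1/γ²) = √(1 − 0.02595) = √0.9741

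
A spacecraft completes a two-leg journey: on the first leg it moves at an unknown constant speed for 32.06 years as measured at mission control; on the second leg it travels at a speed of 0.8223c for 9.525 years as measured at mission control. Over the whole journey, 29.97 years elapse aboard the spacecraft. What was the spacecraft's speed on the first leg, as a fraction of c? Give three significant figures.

β = 0.643

Leg 1: speed unknown; τ_1 = 32.06/γ_1.
Leg 2: γ = 1/√(1 − 0.8223²) = 1/√0.3238 = 1.757; τ_2 = 9.525/1.757 = 5.420 years.
Total proper time: τ_1 + 5.420 = 29.97, so τ_1 = 29.97 − 5.420 = 24.55 years.
γ_1 = 32.06/24.55 = 1.306; β = √(1 − 1/γ²) = √0.4136.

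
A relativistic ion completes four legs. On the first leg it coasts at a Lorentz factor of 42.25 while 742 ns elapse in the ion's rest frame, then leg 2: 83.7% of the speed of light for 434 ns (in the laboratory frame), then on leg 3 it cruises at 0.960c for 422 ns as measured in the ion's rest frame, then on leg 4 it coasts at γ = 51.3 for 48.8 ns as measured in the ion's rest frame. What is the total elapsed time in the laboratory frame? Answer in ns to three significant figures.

Leg 1: γ = 42.25; Δt_1 = 42.25 × 742 = 3.135×10⁴ ns.
Leg 2: 434 ns is already measured in the laboratory frame.
Leg 3: γ = 1/√(1 − 0.960²) = 25/7 ≈ 3.571; Δt_3 = 3.571 × 422 = 1507 ns.
Leg 4: γ = 51.3; Δt_4 = 51.30 × 48.8 = 2503 ns.
Total: 3.135×10⁴ + 434.0 + 1507 + 2503 ns.

Δt = 3.58×10⁴ ns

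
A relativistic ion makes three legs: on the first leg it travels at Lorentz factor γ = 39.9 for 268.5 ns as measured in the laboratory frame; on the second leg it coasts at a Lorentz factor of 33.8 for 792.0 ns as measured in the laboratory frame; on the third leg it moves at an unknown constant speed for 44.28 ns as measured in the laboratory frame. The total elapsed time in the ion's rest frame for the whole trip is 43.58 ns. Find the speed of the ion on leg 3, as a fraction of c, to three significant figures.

Leg 1: γ = 39.9; τ_1 = 268.5/39.90 = 6.729 ns.
Leg 2: γ = 33.8; τ_2 = 792.0/33.80 = 23.43 ns.
Leg 3: speed unknown; τ_3 = 44.28/γ_3.
Total proper time: 6.729 + 23.43 + τ_3 = 43.58, so τ_3 = 43.58 − 30.16 = 13.42 ns.
γ_3 = 44.28/13.42 = 3.300; β = √(1 − 1/γ²) = √0.9082.

β = 0.953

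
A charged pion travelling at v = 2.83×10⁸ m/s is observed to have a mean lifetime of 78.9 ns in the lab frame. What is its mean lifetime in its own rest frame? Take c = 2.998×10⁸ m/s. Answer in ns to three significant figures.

τ₀ = 26.0 ns

β = 2.83×10⁸/2.998×10⁸ = 0.9440; γ = 1/√(1 − 0.9440²) = 3.030
The lab-frame lifetime is the dilated interval; the proper lifetime is τ₀ = Δt/γ = 78.9/3.030 ns.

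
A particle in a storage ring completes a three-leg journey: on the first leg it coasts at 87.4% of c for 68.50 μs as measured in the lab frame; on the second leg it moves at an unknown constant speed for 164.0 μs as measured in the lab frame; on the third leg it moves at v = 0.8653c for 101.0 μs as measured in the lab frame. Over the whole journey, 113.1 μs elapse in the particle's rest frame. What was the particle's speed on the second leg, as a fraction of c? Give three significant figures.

β = 0.984

Leg 1: β = 0.874; γ = 1/√(1 − 0.874²) = 1/√0.2361 = 2.058; τ_1 = 68.50/2.058 = 33.29 μs.
Leg 2: speed unknown; τ_2 = 164.0/γ_2.
Leg 3: γ = 1/√(1 − 0.8653²) = 1/√0.2513 = 1.995; τ_3 = 101.0/1.995 = 50.63 μs.
Total proper time: 33.29 + τ_2 + 50.63 = 113.1, so τ_2 = 113.1 − 83.91 = 29.19 μs.
γ_2 = 164.0/29.19 = 5.619; β = √(1 − 1/γ²) = √0.9683.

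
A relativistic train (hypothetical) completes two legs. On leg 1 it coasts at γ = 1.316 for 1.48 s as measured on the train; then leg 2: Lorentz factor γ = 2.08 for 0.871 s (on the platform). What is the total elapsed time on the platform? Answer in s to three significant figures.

Leg 1: γ = 1.316; Δt_1 = 1.316 × 1.48 = 1.948 s.
Leg 2: 0.871 s is already measured on the platform.
Total: 1.948 + 0.8710 s.

Δt = 2.82 s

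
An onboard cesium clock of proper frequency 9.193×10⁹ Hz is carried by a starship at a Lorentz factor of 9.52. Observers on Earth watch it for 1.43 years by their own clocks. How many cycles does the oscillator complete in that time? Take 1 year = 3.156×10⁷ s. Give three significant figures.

N = 4.36×10¹⁶

γ = 9.52
During 1.43 years of lab time, the oscillator's proper time advances by τ = Δt/γ = 1.43/9.520 = 0.1502 years = 4.741×10⁶ s.
N = f × τ = 9.193×10⁹ × 4.741×10⁶ = 4.358×10¹⁶.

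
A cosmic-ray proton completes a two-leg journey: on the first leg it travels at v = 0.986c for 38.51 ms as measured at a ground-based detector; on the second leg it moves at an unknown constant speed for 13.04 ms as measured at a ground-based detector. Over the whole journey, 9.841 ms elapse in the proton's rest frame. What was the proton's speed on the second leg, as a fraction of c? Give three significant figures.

β = 0.965

Leg 1: γ = 1/√(1 − 0.986²) = 1/√0.02780 = 5.997; τ_1 = 38.51/5.997 = 6.421 ms.
Leg 2: speed unknown; τ_2 = 13.04/γ_2.
Total proper time: 6.421 + τ_2 = 9.841, so τ_2 = 9.841 − 6.421 = 3.420 ms.
γ_2 = 13.04/3.420 = 3.813; β = √(1 − 1/γ²) = √0.9312.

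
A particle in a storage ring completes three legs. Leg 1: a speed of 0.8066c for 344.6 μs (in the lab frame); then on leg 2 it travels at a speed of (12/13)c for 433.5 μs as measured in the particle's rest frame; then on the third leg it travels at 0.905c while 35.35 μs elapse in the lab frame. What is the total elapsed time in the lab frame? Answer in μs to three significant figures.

Leg 1: 344.6 μs is already measured in the lab frame.
Leg 2: γ = 1/√(1 − (12/13)²) = 13/5 = 2.600; Δt_2 = 2.600 × 433.5 = 1127 μs.
Leg 3: 35.35 μs is already measured in the lab frame.
Total: 344.6 + 1127 + 35.35 μs.

Δt = 1510 μs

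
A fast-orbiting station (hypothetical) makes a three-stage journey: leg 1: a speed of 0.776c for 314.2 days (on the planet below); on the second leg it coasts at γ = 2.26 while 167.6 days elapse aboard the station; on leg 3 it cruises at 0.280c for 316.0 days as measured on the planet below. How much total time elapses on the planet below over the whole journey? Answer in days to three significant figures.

Leg 1: 314.2 days is already measured on the planet below.
Leg 2: γ = 2.26; Δt_2 = 2.260 × 167.6 = 378.8 days.
Leg 3: 316.0 days is already measured on the planet below.
Total: 314.2 + 378.8 + 316.0 days.

Δt = 1010 days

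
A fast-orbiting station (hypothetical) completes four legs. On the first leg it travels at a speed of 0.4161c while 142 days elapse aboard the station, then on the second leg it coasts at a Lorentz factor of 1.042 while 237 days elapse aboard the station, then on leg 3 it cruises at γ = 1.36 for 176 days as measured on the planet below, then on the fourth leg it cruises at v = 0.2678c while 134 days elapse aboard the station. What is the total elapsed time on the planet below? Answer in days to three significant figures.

Δt = 718 days

Leg 1: γ = 1/√(1 − 0.4161²) = 1/√0.8269 = 1.100; Δt_1 = 1.100 × 142 = 156.2 days.
Leg 2: γ = 1.042; Δt_2 = 1.042 × 237 = 247.0 days.
Leg 3: 176 days is already measured on the planet below.
Leg 4: γ = 1/√(1 − 0.2678²) = 1/√0.9283 = 1.038; Δt_4 = 1.038 × 134 = 139.1 days.
Total: 156.2 + 247.0 + 176.0 + 139.1 days.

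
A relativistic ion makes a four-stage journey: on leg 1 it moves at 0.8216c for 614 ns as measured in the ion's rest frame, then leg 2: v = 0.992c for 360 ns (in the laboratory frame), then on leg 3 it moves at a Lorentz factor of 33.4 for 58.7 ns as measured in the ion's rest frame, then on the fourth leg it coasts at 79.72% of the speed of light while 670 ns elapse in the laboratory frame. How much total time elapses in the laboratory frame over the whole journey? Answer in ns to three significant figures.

Leg 1: γ = 1/√(1 − 0.8216²) = 1/√0.3250 = 1.754; Δt_1 = 1.754 × 614 = 1077 ns.
Leg 2: 360 ns is already measured in the laboratory frame.
Leg 3: γ = 33.4; Δt_3 = 33.40 × 58.7 = 1961 ns.
Leg 4: 670 ns is already measured in the laboratory frame.
Total: 1077 + 360.0 + 1961 + 670.0 ns.

Δt = 4070 ns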